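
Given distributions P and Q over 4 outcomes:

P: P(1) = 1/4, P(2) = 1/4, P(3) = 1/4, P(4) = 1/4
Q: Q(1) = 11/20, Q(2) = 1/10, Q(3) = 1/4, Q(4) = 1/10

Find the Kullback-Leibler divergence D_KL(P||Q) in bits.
0.3766 bits

D_KL(P||Q) = Σ P(x) log₂(P(x)/Q(x))

Computing term by term:
  P(1)·log₂(P(1)/Q(1)) = (1/4)·log₂((1/4)/(11/20)) = -0.28438
  P(2)·log₂(P(2)/Q(2)) = (1/4)·log₂((1/4)/(1/10)) = 0.33048
  P(3)·log₂(P(3)/Q(3)) = (1/4)·log₂((1/4)/(1/4)) = 0.00000
  P(4)·log₂(P(4)/Q(4)) = (1/4)·log₂((1/4)/(1/10)) = 0.33048

D_KL(P||Q) = -0.28438 + 0.33048 + 0.00000 + 0.33048 = 0.37658 ≈ 0.3766 bits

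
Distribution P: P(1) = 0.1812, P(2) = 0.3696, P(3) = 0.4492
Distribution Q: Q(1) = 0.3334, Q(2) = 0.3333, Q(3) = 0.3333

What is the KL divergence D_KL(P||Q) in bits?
0.0891 bits

D_KL(P||Q) = Σ P(x) log₂(P(x)/Q(x))

Computing term by term:
  P(1)·log₂(P(1)/Q(1)) = 0.1812·log₂(0.1812/0.3334) = -0.15940
  P(2)·log₂(P(2)/Q(2)) = 0.3696·log₂(0.3696/0.3333) = 0.05512
  P(3)·log₂(P(3)/Q(3)) = 0.4492·log₂(0.4492/0.3333) = 0.19340

D_KL(P||Q) = -0.15940 + 0.05512 + 0.19340 = 0.08912 ≈ 0.0891 bits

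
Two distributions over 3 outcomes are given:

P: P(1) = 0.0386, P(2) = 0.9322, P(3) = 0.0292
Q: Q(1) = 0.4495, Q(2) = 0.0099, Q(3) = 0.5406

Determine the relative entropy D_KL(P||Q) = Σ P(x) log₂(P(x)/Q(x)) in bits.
5.8528 bits

D_KL(P||Q) = Σ P(x) log₂(P(x)/Q(x))

Computing term by term:
  P(1)·log₂(P(1)/Q(1)) = 0.0386·log₂(0.0386/0.4495) = -0.13671
  P(2)·log₂(P(2)/Q(2)) = 0.9322·log₂(0.9322/0.0099) = 6.11250
  P(3)·log₂(P(3)/Q(3)) = 0.0292·log₂(0.0292/0.5406) = -0.12295

D_KL(P||Q) = -0.13671 + 6.11250 - 0.12295 = 5.85284 ≈ 5.8528 bits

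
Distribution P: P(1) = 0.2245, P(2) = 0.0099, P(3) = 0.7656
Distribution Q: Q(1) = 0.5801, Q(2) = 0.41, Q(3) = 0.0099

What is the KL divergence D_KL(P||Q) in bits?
4.4420 bits

D_KL(P||Q) = Σ P(x) log₂(P(x)/Q(x))

Computing term by term:
  P(1)·log₂(P(1)/Q(1)) = 0.2245·log₂(0.2245/0.5801) = -0.30747
  P(2)·log₂(P(2)/Q(2)) = 0.0099·log₂(0.0099/0.41) = -0.05318
  P(3)·log₂(P(3)/Q(3)) = 0.7656·log₂(0.7656/0.0099) = 4.80262

D_KL(P||Q) = -0.30747 - 0.05318 + 4.80262 = 4.44197 ≈ 4.4420 bits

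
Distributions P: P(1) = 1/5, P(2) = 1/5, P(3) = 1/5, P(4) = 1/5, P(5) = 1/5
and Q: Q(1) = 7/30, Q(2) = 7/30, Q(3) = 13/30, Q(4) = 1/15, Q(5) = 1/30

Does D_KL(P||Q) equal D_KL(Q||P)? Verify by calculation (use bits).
D_KL(P||Q) = 0.5219 bits, D_KL(Q||P) = 0.3953 bits. No — D_KL(P||Q) ≠ D_KL(Q||P) for this pair.

D_KL(P||Q) = Σ P(x) log₂(P(x)/Q(x))

Computing term by term:
  P(1)·log₂(P(1)/Q(1)) = (1/5)·log₂((1/5)/(7/30)) = -0.04448
  P(2)·log₂(P(2)/Q(2)) = (1/5)·log₂((1/5)/(7/30)) = -0.04448
  P(3)·log₂(P(3)/Q(3)) = (1/5)·log₂((1/5)/(13/30)) = -0.22310
  P(4)·log₂(P(4)/Q(4)) = (1/5)·log₂((1/5)/(1/15)) = 0.31699
  P(5)·log₂(P(5)/Q(5)) = (1/5)·log₂((1/5)/(1/30)) = 0.51699

D_KL(P||Q) = -0.04448 - 0.04448 - 0.22310 + 0.31699 + 0.51699 = 0.52192 ≈ 0.5219 bits

D_KL(Q||P) = Σ Q(x) log₂(Q(x)/P(x))

Computing term by term:
  Q(1)·log₂(Q(1)/P(1)) = (7/30)·log₂((7/30)/(1/5)) = 0.05189
  Q(2)·log₂(Q(2)/P(2)) = (7/30)·log₂((7/30)/(1/5)) = 0.05189
  Q(3)·log₂(Q(3)/P(3)) = (13/30)·log₂((13/30)/(1/5)) = 0.48337
  Q(4)·log₂(Q(4)/P(4)) = (1/15)·log₂((1/15)/(1/5)) = -0.10566
  Q(5)·log₂(Q(5)/P(5)) = (1/30)·log₂((1/30)/(1/5)) = -0.08617

D_KL(Q||P) = 0.05189 + 0.05189 + 0.48337 - 0.10566 - 0.08617 = 0.39532 ≈ 0.3953 bits

These are NOT equal (difference: 0.1266 bits). KL divergence is asymmetric: D_KL(P||Q) ≠ D_KL(Q||P) in general.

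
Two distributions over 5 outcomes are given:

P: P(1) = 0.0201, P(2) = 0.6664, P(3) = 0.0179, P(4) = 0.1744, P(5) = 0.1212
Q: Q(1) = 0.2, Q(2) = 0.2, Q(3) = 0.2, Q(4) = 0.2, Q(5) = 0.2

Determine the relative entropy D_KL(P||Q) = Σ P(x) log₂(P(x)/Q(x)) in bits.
0.9061 bits

D_KL(P||Q) = Σ P(x) log₂(P(x)/Q(x))

Computing term by term:
  P(1)·log₂(P(1)/Q(1)) = 0.0201·log₂(0.0201/0.2) = -0.06663
  P(2)·log₂(P(2)/Q(2)) = 0.6664·log₂(0.6664/0.2) = 1.15713
  P(3)·log₂(P(3)/Q(3)) = 0.0179·log₂(0.0179/0.2) = -0.06233
  P(4)·log₂(P(4)/Q(4)) = 0.1744·log₂(0.1744/0.2) = -0.03446
  P(5)·log₂(P(5)/Q(5)) = 0.1212·log₂(0.1212/0.2) = -0.08758

D_KL(P||Q) = -0.06663 + 1.15713 - 0.06233 - 0.03446 - 0.08758 = 0.90613 ≈ 0.9061 bits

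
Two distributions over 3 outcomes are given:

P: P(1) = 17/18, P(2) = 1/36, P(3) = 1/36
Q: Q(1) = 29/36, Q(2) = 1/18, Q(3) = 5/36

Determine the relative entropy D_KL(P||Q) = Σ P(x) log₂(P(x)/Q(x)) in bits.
0.1245 bits

D_KL(P||Q) = Σ P(x) log₂(P(x)/Q(x))

Computing term by term:
  P(1)·log₂(P(1)/Q(1)) = (17/18)·log₂((17/18)/(29/36)) = 0.21673
  P(2)·log₂(P(2)/Q(2)) = (1/36)·log₂((1/36)/(1/18)) = -0.02778
  P(3)·log₂(P(3)/Q(3)) = (1/36)·log₂((1/36)/(5/36)) = -0.06450

D_KL(P||Q) = 0.21673 - 0.02778 - 0.06450 = 0.12445 ≈ 0.1245 bits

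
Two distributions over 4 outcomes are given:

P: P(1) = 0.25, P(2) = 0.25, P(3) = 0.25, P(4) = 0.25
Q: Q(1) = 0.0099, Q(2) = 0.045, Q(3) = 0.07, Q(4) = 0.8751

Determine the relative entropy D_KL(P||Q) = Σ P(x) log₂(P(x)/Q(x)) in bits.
1.7903 bits

D_KL(P||Q) = Σ P(x) log₂(P(x)/Q(x))

Computing term by term:
  P(1)·log₂(P(1)/Q(1)) = 0.25·log₂(0.25/0.0099) = 1.16459
  P(2)·log₂(P(2)/Q(2)) = 0.25·log₂(0.25/0.045) = 0.61848
  P(3)·log₂(P(3)/Q(3)) = 0.25·log₂(0.25/0.07) = 0.45913
  P(4)·log₂(P(4)/Q(4)) = 0.25·log₂(0.25/0.8751) = -0.45188

D_KL(P||Q) = 1.16459 + 0.61848 + 0.45913 - 0.45188 = 1.79032 ≈ 1.7903 bits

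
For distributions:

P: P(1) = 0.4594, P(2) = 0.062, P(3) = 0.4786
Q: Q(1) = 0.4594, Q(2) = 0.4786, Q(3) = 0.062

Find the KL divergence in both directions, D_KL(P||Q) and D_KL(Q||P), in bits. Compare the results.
D_KL(P||Q) = 1.2283 bits, D_KL(Q||P) = 1.2283 bits. The two directions give exactly the same value for this pair.

D_KL(P||Q) = Σ P(x) log₂(P(x)/Q(x))

Computing term by term:
  P(1)·log₂(P(1)/Q(1)) = 0.4594·log₂(0.4594/0.4594) = 0.00000
  P(2)·log₂(P(2)/Q(2)) = 0.062·log₂(0.062/0.4786) = -0.18281
  P(3)·log₂(P(3)/Q(3)) = 0.4786·log₂(0.4786/0.062) = 1.41114

D_KL(P||Q) = 0.00000 - 0.18281 + 1.41114 = 1.22833 ≈ 1.2283 bits

D_KL(Q||P) = Σ Q(x) log₂(Q(x)/P(x))

Computing term by term:
  Q(1)·log₂(Q(1)/P(1)) = 0.4594·log₂(0.4594/0.4594) = 0.00000
  Q(2)·log₂(Q(2)/P(2)) = 0.4786·log₂(0.4786/0.062) = 1.41114
  Q(3)·log₂(Q(3)/P(3)) = 0.062·log₂(0.062/0.4786) = -0.18281

D_KL(Q||P) = 0.00000 + 1.41114 - 0.18281 = 1.22833 ≈ 1.2283 bits

These ARE equal here. Q is P with outcomes relabeled (Q(2) = P(3), Q(3) = P(2)) by a relabeling that is its own inverse, so the two sums contain exactly the same terms in a different order. This is a special case — KL divergence is not symmetric in general: D_KL(P||Q) ≠ D_KL(Q||P) for most P, Q.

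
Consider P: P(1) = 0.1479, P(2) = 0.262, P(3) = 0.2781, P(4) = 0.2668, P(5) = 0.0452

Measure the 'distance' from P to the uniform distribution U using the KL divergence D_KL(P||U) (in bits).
0.1839 bits

U(i) = 1/5 for all i

D_KL(P||U) = Σ P(x) log₂(P(x) / (1/5))
           = Σ P(x) log₂(P(x)) + log₂(5)
           = log₂(5) - H(P)

H(P) = -Σ P(x) log₂(P(x)):
  -P(1)·log₂(P(1)) = -(0.1479)·log₂(0.1479) = 0.40781
  -P(2)·log₂(P(2)) = -(0.262)·log₂(0.262) = 0.50628
  -P(3)·log₂(P(3)) = -(0.2781)·log₂(0.2781) = 0.51346
  -P(4)·log₂(P(4)) = -(0.2668)·log₂(0.2668) = 0.50857
  -P(5)·log₂(P(5)) = -(0.0452)·log₂(0.0452) = 0.20193
H(P) = 0.40781 + 0.50628 + 0.51346 + 0.50857 + 0.20193 = 2.13805 bits

log₂(5) = 2.32193 bits

D_KL(P||U) = 2.32193 - 2.13805 = 0.18388 ≈ 0.1839 bits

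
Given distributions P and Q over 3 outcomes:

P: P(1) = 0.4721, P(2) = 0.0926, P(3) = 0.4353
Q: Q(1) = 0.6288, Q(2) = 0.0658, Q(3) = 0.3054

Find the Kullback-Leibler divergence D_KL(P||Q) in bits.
0.0730 bits

D_KL(P||Q) = Σ P(x) log₂(P(x)/Q(x))

Computing term by term:
  P(1)·log₂(P(1)/Q(1)) = 0.4721·log₂(0.4721/0.6288) = -0.19522
  P(2)·log₂(P(2)/Q(2)) = 0.0926·log₂(0.0926/0.0658) = 0.04564
  P(3)·log₂(P(3)/Q(3)) = 0.4353·log₂(0.4353/0.3054) = 0.22257

D_KL(P||Q) = -0.19522 + 0.04564 + 0.22257 = 0.07299 ≈ 0.0730 bits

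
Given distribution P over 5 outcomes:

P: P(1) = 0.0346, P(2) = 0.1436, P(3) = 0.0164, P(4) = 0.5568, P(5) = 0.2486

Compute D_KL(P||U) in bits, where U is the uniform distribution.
0.6851 bits

U(i) = 1/5 for all i

D_KL(P||U) = Σ P(x) log₂(P(x) / (1/5))
           = Σ P(x) log₂(P(x)) + log₂(5)
           = log₂(5) - H(P)

H(P) = -Σ P(x) log₂(P(x)):
  -P(1)·log₂(P(1)) = -(0.0346)·log₂(0.0346) = 0.16792
  -P(2)·log₂(P(2)) = -(0.1436)·log₂(0.1436) = 0.40206
  -P(3)·log₂(P(3)) = -(0.0164)·log₂(0.0164) = 0.09725
  -P(4)·log₂(P(4)) = -(0.5568)·log₂(0.5568) = 0.47037
  -P(5)·log₂(P(5)) = -(0.2486)·log₂(0.2486) = 0.49921
H(P) = 0.16792 + 0.40206 + 0.09725 + 0.47037 + 0.49921 = 1.63681 bits

log₂(5) = 2.32193 bits

D_KL(P||U) = 2.32193 - 1.63681 = 0.68512 ≈ 0.6851 bits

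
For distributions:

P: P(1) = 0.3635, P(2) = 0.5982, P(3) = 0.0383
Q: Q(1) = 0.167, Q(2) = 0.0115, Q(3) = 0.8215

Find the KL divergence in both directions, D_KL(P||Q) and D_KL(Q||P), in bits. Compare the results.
D_KL(P||Q) = 3.6488 bits, D_KL(Q||P) = 3.3804 bits. D_KL(P||Q) is larger than D_KL(Q||P) by 0.2684 bits; the two directions differ.

D_KL(P||Q) = Σ P(x) log₂(P(x)/Q(x))

Computing term by term:
  P(1)·log₂(P(1)/Q(1)) = 0.3635·log₂(0.3635/0.167) = 0.40789
  P(2)·log₂(P(2)/Q(2)) = 0.5982·log₂(0.5982/0.0115) = 3.41029
  P(3)·log₂(P(3)/Q(3)) = 0.0383·log₂(0.0383/0.8215) = -0.16939

D_KL(P||Q) = 0.40789 + 3.41029 - 0.16939 = 3.64879 ≈ 3.6488 bits

D_KL(Q||P) = Σ Q(x) log₂(Q(x)/P(x))

Computing term by term:
  Q(1)·log₂(Q(1)/P(1)) = 0.167·log₂(0.167/0.3635) = -0.18739
  Q(2)·log₂(Q(2)/P(2)) = 0.0115·log₂(0.0115/0.5982) = -0.06556
  Q(3)·log₂(Q(3)/P(3)) = 0.8215·log₂(0.8215/0.0383) = 3.63337

D_KL(Q||P) = -0.18739 - 0.06556 + 3.63337 = 3.38042 ≈ 3.3804 bits

These are NOT equal (difference: 0.2684 bits). KL divergence is asymmetric: D_KL(P||Q) ≠ D_KL(Q||P) in general.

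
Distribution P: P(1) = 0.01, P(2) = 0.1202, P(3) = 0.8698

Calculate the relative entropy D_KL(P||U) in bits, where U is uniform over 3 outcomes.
0.9761 bits

U(i) = 1/3 for all i

D_KL(P||U) = Σ P(x) log₂(P(x) / (1/3))
           = Σ P(x) log₂(P(x)) + log₂(3)
           = log₂(3) - H(P)

H(P) = -Σ P(x) log₂(P(x)):
  -P(1)·log₂(P(1)) = -(0.01)·log₂(0.01) = 0.06644
  -P(2)·log₂(P(2)) = -(0.1202)·log₂(0.1202) = 0.36739
  -P(3)·log₂(P(3)) = -(0.8698)·log₂(0.8698) = 0.17504
H(P) = 0.06644 + 0.36739 + 0.17504 = 0.60887 bits

log₂(3) = 1.58496 bits

D_KL(P||U) = 1.58496 - 0.60887 = 0.97609 ≈ 0.9761 bits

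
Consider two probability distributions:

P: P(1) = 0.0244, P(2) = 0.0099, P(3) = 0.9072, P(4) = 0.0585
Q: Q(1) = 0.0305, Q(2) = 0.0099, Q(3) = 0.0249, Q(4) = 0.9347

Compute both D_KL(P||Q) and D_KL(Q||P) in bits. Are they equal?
D_KL(P||Q) = 4.4641 bits, D_KL(Q||P) = 3.6176 bits. No, they are not equal.

D_KL(P||Q) = Σ P(x) log₂(P(x)/Q(x))

Computing term by term:
  P(1)·log₂(P(1)/Q(1)) = 0.0244·log₂(0.0244/0.0305) = -0.00786
  P(2)·log₂(P(2)/Q(2)) = 0.0099·log₂(0.0099/0.0099) = 0.00000
  P(3)·log₂(P(3)/Q(3)) = 0.9072·log₂(0.9072/0.0249) = 4.70583
  P(4)·log₂(P(4)/Q(4)) = 0.0585·log₂(0.0585/0.9347) = -0.23388

D_KL(P||Q) = -0.00786 + 0.00000 + 4.70583 - 0.23388 = 4.46409 ≈ 4.4641 bits

D_KL(Q||P) = Σ Q(x) log₂(Q(x)/P(x))

Computing term by term:
  Q(1)·log₂(Q(1)/P(1)) = 0.0305·log₂(0.0305/0.0244) = 0.00982
  Q(2)·log₂(Q(2)/P(2)) = 0.0099·log₂(0.0099/0.0099) = 0.00000
  Q(3)·log₂(Q(3)/P(3)) = 0.0249·log₂(0.0249/0.9072) = -0.12916
  Q(4)·log₂(Q(4)/P(4)) = 0.9347·log₂(0.9347/0.0585) = 3.73693

D_KL(Q||P) = 0.00982 + 0.00000 - 0.12916 + 3.73693 = 3.61759 ≈ 3.6176 bits

These are NOT equal (difference: 0.8465 bits). KL divergence is asymmetric: D_KL(P||Q) ≠ D_KL(Q||P) in general.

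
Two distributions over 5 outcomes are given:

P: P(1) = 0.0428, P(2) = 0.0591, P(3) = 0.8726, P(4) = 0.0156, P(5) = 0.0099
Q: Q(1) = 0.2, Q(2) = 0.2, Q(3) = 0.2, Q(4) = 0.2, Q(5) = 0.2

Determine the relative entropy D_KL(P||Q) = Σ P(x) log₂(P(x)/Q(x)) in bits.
1.5551 bits

D_KL(P||Q) = Σ P(x) log₂(P(x)/Q(x))

Computing term by term:
  P(1)·log₂(P(1)/Q(1)) = 0.0428·log₂(0.0428/0.2) = -0.09520
  P(2)·log₂(P(2)/Q(2)) = 0.0591·log₂(0.0591/0.2) = -0.10394
  P(3)·log₂(P(3)/Q(3)) = 0.8726·log₂(0.8726/0.2) = 1.85455
  P(4)·log₂(P(4)/Q(4)) = 0.0156·log₂(0.0156/0.2) = -0.05741
  P(5)·log₂(P(5)/Q(5)) = 0.0099·log₂(0.0099/0.2) = -0.04293

D_KL(P||Q) = -0.09520 - 0.10394 + 1.85455 - 0.05741 - 0.04293 = 1.55507 ≈ 1.5551 bits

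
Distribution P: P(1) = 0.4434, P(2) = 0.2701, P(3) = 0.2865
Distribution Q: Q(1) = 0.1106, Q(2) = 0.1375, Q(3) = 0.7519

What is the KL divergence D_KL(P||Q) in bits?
0.7525 bits

D_KL(P||Q) = Σ P(x) log₂(P(x)/Q(x))

Computing term by term:
  P(1)·log₂(P(1)/Q(1)) = 0.4434·log₂(0.4434/0.1106) = 0.88824
  P(2)·log₂(P(2)/Q(2)) = 0.2701·log₂(0.2701/0.1375) = 0.26309
  P(3)·log₂(P(3)/Q(3)) = 0.2865·log₂(0.2865/0.7519) = -0.39881

D_KL(P||Q) = 0.88824 + 0.26309 - 0.39881 = 0.75252 ≈ 0.7525 bits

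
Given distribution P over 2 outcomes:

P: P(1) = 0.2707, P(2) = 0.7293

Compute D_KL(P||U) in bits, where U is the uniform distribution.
0.1575 bits

U(i) = 1/2 for all i

D_KL(P||U) = Σ P(x) log₂(P(x) / (1/2))
           = Σ P(x) log₂(P(x)) + log₂(2)
           = log₂(2) - H(P)

H(P) = -Σ P(x) log₂(P(x)):
  -P(1)·log₂(P(1)) = -(0.2707)·log₂(0.2707) = 0.51033
  -P(2)·log₂(P(2)) = -(0.7293)·log₂(0.7293) = 0.33213
H(P) = 0.51033 + 0.33213 = 0.84246 bits

log₂(2) = 1.00000 bits

D_KL(P||U) = 1.00000 - 0.84246 = 0.15754 ≈ 0.1575 bits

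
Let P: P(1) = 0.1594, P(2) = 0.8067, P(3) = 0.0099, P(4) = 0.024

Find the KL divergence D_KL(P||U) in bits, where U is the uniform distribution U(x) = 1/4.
1.1327 bits

U(i) = 1/4 for all i

D_KL(P||U) = Σ P(x) log₂(P(x) / (1/4))
           = Σ P(x) log₂(P(x)) + log₂(4)
           = log₂(4) - H(P)

H(P) = -Σ P(x) log₂(P(x)):
  -P(1)·log₂(P(1)) = -(0.1594)·log₂(0.1594) = 0.42229
  -P(2)·log₂(P(2)) = -(0.8067)·log₂(0.8067) = 0.24999
  -P(3)·log₂(P(3)) = -(0.0099)·log₂(0.0099) = 0.06592
  -P(4)·log₂(P(4)) = -(0.024)·log₂(0.024) = 0.12914
H(P) = 0.42229 + 0.24999 + 0.06592 + 0.12914 = 0.86734 bits

log₂(4) = 2.00000 bits

D_KL(P||U) = 2.00000 - 0.86734 = 1.13266 ≈ 1.1327 bits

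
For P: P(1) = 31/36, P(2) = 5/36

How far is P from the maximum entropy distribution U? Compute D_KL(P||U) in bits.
0.4187 bits

U(i) = 1/2 for all i

D_KL(P||U) = Σ P(x) log₂(P(x) / (1/2))
           = Σ P(x) log₂(P(x)) + log₂(2)
           = log₂(2) - H(P)

H(P) = -Σ P(x) log₂(P(x)):
  -P(1)·log₂(P(1)) = -(31/36)·log₂(31/36) = 0.18577
  -P(2)·log₂(P(2)) = -(5/36)·log₂(5/36) = 0.39556
H(P) = 0.18577 + 0.39556 = 0.58133 bits

log₂(2) = 1.00000 bits

D_KL(P||U) = 1.00000 - 0.58133 = 0.41867 ≈ 0.4187 bits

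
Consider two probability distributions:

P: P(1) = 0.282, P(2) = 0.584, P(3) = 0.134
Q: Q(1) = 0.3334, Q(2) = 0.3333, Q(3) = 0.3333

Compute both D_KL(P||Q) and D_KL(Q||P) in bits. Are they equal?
D_KL(P||Q) = 0.2283 bits, D_KL(Q||P) = 0.2490 bits. No, they are not equal.

D_KL(P||Q) = Σ P(x) log₂(P(x)/Q(x))

Computing term by term:
  P(1)·log₂(P(1)/Q(1)) = 0.282·log₂(0.282/0.3334) = -0.06812
  P(2)·log₂(P(2)/Q(2)) = 0.584·log₂(0.584/0.3333) = 0.47254
  P(3)·log₂(P(3)/Q(3)) = 0.134·log₂(0.134/0.3333) = -0.17615

D_KL(P||Q) = -0.06812 + 0.47254 - 0.17615 = 0.22827 ≈ 0.2283 bits

D_KL(Q||P) = Σ Q(x) log₂(Q(x)/P(x))

Computing term by term:
  Q(1)·log₂(Q(1)/P(1)) = 0.3334·log₂(0.3334/0.282) = 0.08054
  Q(2)·log₂(Q(2)/P(2)) = 0.3333·log₂(0.3333/0.584) = -0.26969
  Q(3)·log₂(Q(3)/P(3)) = 0.3333·log₂(0.3333/0.134) = 0.43815

D_KL(Q||P) = 0.08054 - 0.26969 + 0.43815 = 0.24900 ≈ 0.2490 bits

These are NOT equal (difference: 0.0207 bits). KL divergence is asymmetric: D_KL(P||Q) ≠ D_KL(Q||P) in general.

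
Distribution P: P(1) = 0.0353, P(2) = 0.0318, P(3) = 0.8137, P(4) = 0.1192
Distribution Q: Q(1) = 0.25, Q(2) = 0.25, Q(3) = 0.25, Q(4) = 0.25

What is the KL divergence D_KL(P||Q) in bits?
1.0637 bits

D_KL(P||Q) = Σ P(x) log₂(P(x)/Q(x))

Computing term by term:
  P(1)·log₂(P(1)/Q(1)) = 0.0353·log₂(0.0353/0.25) = -0.09969
  P(2)·log₂(P(2)/Q(2)) = 0.0318·log₂(0.0318/0.25) = -0.09460
  P(3)·log₂(P(3)/Q(3)) = 0.8137·log₂(0.8137/0.25) = 1.38538
  P(4)·log₂(P(4)/Q(4)) = 0.1192·log₂(0.1192/0.25) = -0.12737

D_KL(P||Q) = -0.09969 - 0.09460 + 1.38538 - 0.12737 = 1.06372 ≈ 1.0637 bits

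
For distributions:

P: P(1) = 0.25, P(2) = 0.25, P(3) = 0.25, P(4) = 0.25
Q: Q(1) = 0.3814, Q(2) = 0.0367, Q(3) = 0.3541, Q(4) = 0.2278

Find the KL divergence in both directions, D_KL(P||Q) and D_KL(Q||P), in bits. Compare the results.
D_KL(P||Q) = 0.4477 bits, D_KL(Q||P) = 0.2781 bits. D_KL(P||Q) is larger than D_KL(Q||P) by 0.1696 bits; the two directions differ.

D_KL(P||Q) = Σ P(x) log₂(P(x)/Q(x))

Computing term by term:
  P(1)·log₂(P(1)/Q(1)) = 0.25·log₂(0.25/0.3814) = -0.15234
  P(2)·log₂(P(2)/Q(2)) = 0.25·log₂(0.25/0.0367) = 0.69202
  P(3)·log₂(P(3)/Q(3)) = 0.25·log₂(0.25/0.3541) = -0.12556
  P(4)·log₂(P(4)/Q(4)) = 0.25·log₂(0.25/0.2278) = 0.03354

D_KL(P||Q) = -0.15234 + 0.69202 - 0.12556 + 0.03354 = 0.44766 ≈ 0.4477 bits

D_KL(Q||P) = Σ Q(x) log₂(Q(x)/P(x))

Computing term by term:
  Q(1)·log₂(Q(1)/P(1)) = 0.3814·log₂(0.3814/0.25) = 0.23242
  Q(2)·log₂(Q(2)/P(2)) = 0.0367·log₂(0.0367/0.25) = -0.10159
  Q(3)·log₂(Q(3)/P(3)) = 0.3541·log₂(0.3541/0.25) = 0.17784
  Q(4)·log₂(Q(4)/P(4)) = 0.2278·log₂(0.2278/0.25) = -0.03056

D_KL(Q||P) = 0.23242 - 0.10159 + 0.17784 - 0.03056 = 0.27811 ≈ 0.2781 bits

These are NOT equal (difference: 0.1696 bits). KL divergence is asymmetric: D_KL(P||Q) ≠ D_KL(Q||P) in general.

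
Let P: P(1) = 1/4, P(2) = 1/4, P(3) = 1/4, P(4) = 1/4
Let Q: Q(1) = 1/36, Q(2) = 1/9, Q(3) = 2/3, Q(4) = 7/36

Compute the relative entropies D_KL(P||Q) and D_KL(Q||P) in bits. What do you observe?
D_KL(P||Q) = 0.8218 bits, D_KL(Q||P) = 0.6548 bits. The two directions give different values (D_KL(P||Q) exceeds D_KL(Q||P) by 0.1670 bits): KL divergence is asymmetric.

D_KL(P||Q) = Σ P(x) log₂(P(x)/Q(x))

Computing term by term:
  P(1)·log₂(P(1)/Q(1)) = (1/4)·log₂((1/4)/(1/36)) = 0.79248
  P(2)·log₂(P(2)/Q(2)) = (1/4)·log₂((1/4)/(1/9)) = 0.29248
  P(3)·log₂(P(3)/Q(3)) = (1/4)·log₂((1/4)/(2/3)) = -0.35376
  P(4)·log₂(P(4)/Q(4)) = (1/4)·log₂((1/4)/(7/36)) = 0.09064

D_KL(P||Q) = 0.79248 + 0.29248 - 0.35376 + 0.09064 = 0.82184 ≈ 0.8218 bits

D_KL(Q||P) = Σ Q(x) log₂(Q(x)/P(x))

Computing term by term:
  Q(1)·log₂(Q(1)/P(1)) = (1/36)·log₂((1/36)/(1/4)) = -0.08805
  Q(2)·log₂(Q(2)/P(2)) = (1/9)·log₂((1/9)/(1/4)) = -0.12999
  Q(3)·log₂(Q(3)/P(3)) = (2/3)·log₂((2/3)/(1/4)) = 0.94336
  Q(4)·log₂(Q(4)/P(4)) = (7/36)·log₂((7/36)/(1/4)) = -0.07050

D_KL(Q||P) = -0.08805 - 0.12999 + 0.94336 - 0.07050 = 0.65482 ≈ 0.6548 bits

These are NOT equal (difference: 0.1670 bits). KL divergence is asymmetric: D_KL(P||Q) ≠ D_KL(Q||P) in general.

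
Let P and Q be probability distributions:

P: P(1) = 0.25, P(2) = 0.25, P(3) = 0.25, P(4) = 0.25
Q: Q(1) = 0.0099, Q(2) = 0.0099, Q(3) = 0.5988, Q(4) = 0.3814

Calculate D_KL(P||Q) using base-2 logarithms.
1.8618 bits

D_KL(P||Q) = Σ P(x) log₂(P(x)/Q(x))

Computing term by term:
  P(1)·log₂(P(1)/Q(1)) = 0.25·log₂(0.25/0.0099) = 1.16459
  P(2)·log₂(P(2)/Q(2)) = 0.25·log₂(0.25/0.0099) = 1.16459
  P(3)·log₂(P(3)/Q(3)) = 0.25·log₂(0.25/0.5988) = -0.31504
  P(4)·log₂(P(4)/Q(4)) = 0.25·log₂(0.25/0.3814) = -0.15234

D_KL(P||Q) = 1.16459 + 1.16459 - 0.31504 - 0.15234 = 1.86180 ≈ 1.8618 bits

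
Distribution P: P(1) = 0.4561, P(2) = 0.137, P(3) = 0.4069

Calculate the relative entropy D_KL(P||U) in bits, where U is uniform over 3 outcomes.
0.1477 bits

U(i) = 1/3 for all i

D_KL(P||U) = Σ P(x) log₂(P(x) / (1/3))
           = Σ P(x) log₂(P(x)) + log₂(3)
           = log₂(3) - H(P)

H(P) = -Σ P(x) log₂(P(x)):
  -P(1)·log₂(P(1)) = -(0.4561)·log₂(0.4561) = 0.51657
  -P(2)·log₂(P(2)) = -(0.137)·log₂(0.137) = 0.39288
  -P(3)·log₂(P(3)) = -(0.4069)·log₂(0.4069) = 0.52785
H(P) = 0.51657 + 0.39288 + 0.52785 = 1.43730 bits

log₂(3) = 1.58496 bits

D_KL(P||U) = 1.58496 - 1.43730 = 0.14766 ≈ 0.1477 bits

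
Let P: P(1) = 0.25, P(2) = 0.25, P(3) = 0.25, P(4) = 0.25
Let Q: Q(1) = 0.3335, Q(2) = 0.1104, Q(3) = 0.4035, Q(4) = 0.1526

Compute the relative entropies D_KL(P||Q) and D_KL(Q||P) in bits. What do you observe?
D_KL(P||Q) = 0.1962 bits, D_KL(Q||P) = 0.1785 bits. The two directions give different values (D_KL(P||Q) exceeds D_KL(Q||P) by 0.0177 bits): KL divergence is asymmetric.

D_KL(P||Q) = Σ P(x) log₂(P(x)/Q(x))

Computing term by term:
  P(1)·log₂(P(1)/Q(1)) = 0.25·log₂(0.25/0.3335) = -0.10394
  P(2)·log₂(P(2)/Q(2)) = 0.25·log₂(0.25/0.1104) = 0.29480
  P(3)·log₂(P(3)/Q(3)) = 0.25·log₂(0.25/0.4035) = -0.17266
  P(4)·log₂(P(4)/Q(4)) = 0.25·log₂(0.25/0.1526) = 0.17804

D_KL(P||Q) = -0.10394 + 0.29480 - 0.17266 + 0.17804 = 0.19624 ≈ 0.1962 bits

D_KL(Q||P) = Σ Q(x) log₂(Q(x)/P(x))

Computing term by term:
  Q(1)·log₂(Q(1)/P(1)) = 0.3335·log₂(0.3335/0.25) = 0.13866
  Q(2)·log₂(Q(2)/P(2)) = 0.1104·log₂(0.1104/0.25) = -0.13018
  Q(3)·log₂(Q(3)/P(3)) = 0.4035·log₂(0.4035/0.25) = 0.27867
  Q(4)·log₂(Q(4)/P(4)) = 0.1526·log₂(0.1526/0.25) = -0.10868

D_KL(Q||P) = 0.13866 - 0.13018 + 0.27867 - 0.10868 = 0.17847 ≈ 0.1785 bits

These are NOT equal (difference: 0.0177 bits). KL divergence is asymmetric: D_KL(P||Q) ≠ D_KL(Q||P) in general.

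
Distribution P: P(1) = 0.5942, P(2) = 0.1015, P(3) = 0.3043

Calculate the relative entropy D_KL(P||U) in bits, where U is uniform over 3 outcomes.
0.2814 bits

U(i) = 1/3 for all i

D_KL(P||U) = Σ P(x) log₂(P(x) / (1/3))
           = Σ P(x) log₂(P(x)) + log₂(3)
           = log₂(3) - H(P)

H(P) = -Σ P(x) log₂(P(x)):
  -P(1)·log₂(P(1)) = -(0.5942)·log₂(0.5942) = 0.44623
  -P(2)·log₂(P(2)) = -(0.1015)·log₂(0.1015) = 0.33500
  -P(3)·log₂(P(3)) = -(0.3043)·log₂(0.3043) = 0.52231
H(P) = 0.44623 + 0.33500 + 0.52231 = 1.30354 bits

log₂(3) = 1.58496 bits

D_KL(P||U) = 1.58496 - 1.30354 = 0.28142 ≈ 0.2814 bits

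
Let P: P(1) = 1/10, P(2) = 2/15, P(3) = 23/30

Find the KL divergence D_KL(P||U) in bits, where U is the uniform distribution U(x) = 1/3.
0.5713 bits

U(i) = 1/3 for all i

D_KL(P||U) = Σ P(x) log₂(P(x) / (1/3))
           = Σ P(x) log₂(P(x)) + log₂(3)
           = log₂(3) - H(P)

H(P) = -Σ P(x) log₂(P(x)):
  -P(1)·log₂(P(1)) = -(1/10)·log₂(1/10) = 0.33219
  -P(2)·log₂(P(2)) = -(2/15)·log₂(2/15) = 0.38759
  -P(3)·log₂(P(3)) = -(23/30)·log₂(23/30) = 0.29389
H(P) = 0.33219 + 0.38759 + 0.29389 = 1.01367 bits

log₂(3) = 1.58496 bits

D_KL(P||U) = 1.58496 - 1.01367 = 0.57129 ≈ 0.5713 bits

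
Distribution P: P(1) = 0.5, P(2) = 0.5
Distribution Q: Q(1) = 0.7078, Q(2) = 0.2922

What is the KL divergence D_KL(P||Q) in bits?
0.1368 bits

D_KL(P||Q) = Σ P(x) log₂(P(x)/Q(x))

Computing term by term:
  P(1)·log₂(P(1)/Q(1)) = 0.5·log₂(0.5/0.7078) = -0.25071
  P(2)·log₂(P(2)/Q(2)) = 0.5·log₂(0.5/0.2922) = 0.38749

D_KL(P||Q) = -0.25071 + 0.38749 = 0.13678 ≈ 0.1368 bits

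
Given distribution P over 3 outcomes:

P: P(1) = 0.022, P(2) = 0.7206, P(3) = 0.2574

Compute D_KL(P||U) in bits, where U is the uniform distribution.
0.6192 bits

U(i) = 1/3 for all i

D_KL(P||U) = Σ P(x) log₂(P(x) / (1/3))
           = Σ P(x) log₂(P(x)) + log₂(3)
           = log₂(3) - H(P)

H(P) = -Σ P(x) log₂(P(x)):
  -P(1)·log₂(P(1)) = -(0.022)·log₂(0.022) = 0.12114
  -P(2)·log₂(P(2)) = -(0.7206)·log₂(0.7206) = 0.34065
  -P(3)·log₂(P(3)) = -(0.2574)·log₂(0.2574) = 0.50397
H(P) = 0.12114 + 0.34065 + 0.50397 = 0.96576 bits

log₂(3) = 1.58496 bits

D_KL(P||U) = 1.58496 - 0.96576 = 0.61920 ≈ 0.6192 bits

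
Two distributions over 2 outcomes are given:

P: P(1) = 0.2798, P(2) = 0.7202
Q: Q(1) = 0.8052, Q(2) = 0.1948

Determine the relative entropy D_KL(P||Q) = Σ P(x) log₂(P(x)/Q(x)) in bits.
0.9319 bits

D_KL(P||Q) = Σ P(x) log₂(P(x)/Q(x))

Computing term by term:
  P(1)·log₂(P(1)/Q(1)) = 0.2798·log₂(0.2798/0.8052) = -0.42668
  P(2)·log₂(P(2)/Q(2)) = 0.7202·log₂(0.7202/0.1948) = 1.35859

D_KL(P||Q) = -0.42668 + 1.35859 = 0.93191 ≈ 0.9319 bits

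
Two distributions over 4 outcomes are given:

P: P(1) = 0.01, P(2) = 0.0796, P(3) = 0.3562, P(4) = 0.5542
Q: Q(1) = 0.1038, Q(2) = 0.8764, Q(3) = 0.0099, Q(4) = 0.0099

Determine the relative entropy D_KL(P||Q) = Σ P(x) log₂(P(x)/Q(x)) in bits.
4.7502 bits

D_KL(P||Q) = Σ P(x) log₂(P(x)/Q(x))

Computing term by term:
  P(1)·log₂(P(1)/Q(1)) = 0.01·log₂(0.01/0.1038) = -0.03376
  P(2)·log₂(P(2)/Q(2)) = 0.0796·log₂(0.0796/0.8764) = -0.27548
  P(3)·log₂(P(3)/Q(3)) = 0.3562·log₂(0.3562/0.0099) = 1.84124
  P(4)·log₂(P(4)/Q(4)) = 0.5542·log₂(0.5542/0.0099) = 3.21815

D_KL(P||Q) = -0.03376 - 0.27548 + 1.84124 + 3.21815 = 4.75015 ≈ 4.7502 bits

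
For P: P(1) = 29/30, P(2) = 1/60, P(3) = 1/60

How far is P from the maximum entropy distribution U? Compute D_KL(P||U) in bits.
1.3408 bits

U(i) = 1/3 for all i

D_KL(P||U) = Σ P(x) log₂(P(x) / (1/3))
           = Σ P(x) log₂(P(x)) + log₂(3)
           = log₂(3) - H(P)

H(P) = -Σ P(x) log₂(P(x)):
  -P(1)·log₂(P(1)) = -(29/30)·log₂(29/30) = 0.04728
  -P(2)·log₂(P(2)) = -(1/60)·log₂(1/60) = 0.09845
  -P(3)·log₂(P(3)) = -(1/60)·log₂(1/60) = 0.09845
H(P) = 0.04728 + 0.09845 + 0.09845 = 0.24418 bits

log₂(3) = 1.58496 bits

D_KL(P||U) = 1.58496 - 0.24418 = 1.34078 ≈ 1.3408 bits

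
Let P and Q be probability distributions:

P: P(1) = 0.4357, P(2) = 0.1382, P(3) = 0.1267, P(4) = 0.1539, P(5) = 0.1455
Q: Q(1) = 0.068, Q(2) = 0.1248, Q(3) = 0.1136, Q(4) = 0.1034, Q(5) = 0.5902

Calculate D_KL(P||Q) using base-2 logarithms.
1.0022 bits

D_KL(P||Q) = Σ P(x) log₂(P(x)/Q(x))

Computing term by term:
  P(1)·log₂(P(1)/Q(1)) = 0.4357·log₂(0.4357/0.068) = 1.16756
  P(2)·log₂(P(2)/Q(2)) = 0.1382·log₂(0.1382/0.1248) = 0.02033
  P(3)·log₂(P(3)/Q(3)) = 0.1267·log₂(0.1267/0.1136) = 0.01995
  P(4)·log₂(P(4)/Q(4)) = 0.1539·log₂(0.1539/0.1034) = 0.08830
  P(5)·log₂(P(5)/Q(5)) = 0.1455·log₂(0.1455/0.5902) = -0.29394

D_KL(P||Q) = 1.16756 + 0.02033 + 0.01995 + 0.08830 - 0.29394 = 1.00220 ≈ 1.0022 bits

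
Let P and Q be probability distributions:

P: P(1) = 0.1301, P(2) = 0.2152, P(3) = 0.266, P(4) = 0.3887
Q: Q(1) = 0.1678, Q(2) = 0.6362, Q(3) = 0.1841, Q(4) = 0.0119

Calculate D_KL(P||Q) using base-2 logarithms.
1.7120 bits

D_KL(P||Q) = Σ P(x) log₂(P(x)/Q(x))

Computing term by term:
  P(1)·log₂(P(1)/Q(1)) = 0.1301·log₂(0.1301/0.1678) = -0.04776
  P(2)·log₂(P(2)/Q(2)) = 0.2152·log₂(0.2152/0.6362) = -0.33653
  P(3)·log₂(P(3)/Q(3)) = 0.266·log₂(0.266/0.1841) = 0.14123
  P(4)·log₂(P(4)/Q(4)) = 0.3887·log₂(0.3887/0.0119) = 1.95501

D_KL(P||Q) = -0.04776 - 0.33653 + 0.14123 + 1.95501 = 1.71195 ≈ 1.7120 bits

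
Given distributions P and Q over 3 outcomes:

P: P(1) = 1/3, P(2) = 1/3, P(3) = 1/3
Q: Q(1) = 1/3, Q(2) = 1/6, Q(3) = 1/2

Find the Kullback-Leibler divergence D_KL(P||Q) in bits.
0.1383 bits

D_KL(P||Q) = Σ P(x) log₂(P(x)/Q(x))

Computing term by term:
  P(1)·log₂(P(1)/Q(1)) = (1/3)·log₂((1/3)/(1/3)) = 0.00000
  P(2)·log₂(P(2)/Q(2)) = (1/3)·log₂((1/3)/(1/6)) = 0.33333
  P(3)·log₂(P(3)/Q(3)) = (1/3)·log₂((1/3)/(1/2)) = -0.19499

D_KL(P||Q) = 0.00000 + 0.33333 - 0.19499 = 0.13834 ≈ 0.1383 bits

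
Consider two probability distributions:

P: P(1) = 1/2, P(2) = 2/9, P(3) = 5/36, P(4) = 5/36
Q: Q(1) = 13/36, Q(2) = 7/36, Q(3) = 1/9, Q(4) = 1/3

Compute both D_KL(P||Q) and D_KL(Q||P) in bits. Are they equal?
D_KL(P||Q) = 0.1468 bits, D_KL(Q||P) = 0.1782 bits. No, they are not equal.

D_KL(P||Q) = Σ P(x) log₂(P(x)/Q(x))

Computing term by term:
  P(1)·log₂(P(1)/Q(1)) = (1/2)·log₂((1/2)/(13/36)) = 0.23474
  P(2)·log₂(P(2)/Q(2)) = (2/9)·log₂((2/9)/(7/36)) = 0.04281
  P(3)·log₂(P(3)/Q(3)) = (5/36)·log₂((5/36)/(1/9)) = 0.04471
  P(4)·log₂(P(4)/Q(4)) = (5/36)·log₂((5/36)/(1/3)) = -0.17542

D_KL(P||Q) = 0.23474 + 0.04281 + 0.04471 - 0.17542 = 0.14684 ≈ 0.1468 bits

D_KL(Q||P) = Σ Q(x) log₂(Q(x)/P(x))

Computing term by term:
  Q(1)·log₂(Q(1)/P(1)) = (13/36)·log₂((13/36)/(1/2)) = -0.16954
  Q(2)·log₂(Q(2)/P(2)) = (7/36)·log₂((7/36)/(2/9)) = -0.03746
  Q(3)·log₂(Q(3)/P(3)) = (1/9)·log₂((1/9)/(5/36)) = -0.03577
  Q(4)·log₂(Q(4)/P(4)) = (1/3)·log₂((1/3)/(5/36)) = 0.42101

D_KL(Q||P) = -0.16954 - 0.03746 - 0.03577 + 0.42101 = 0.17824 ≈ 0.1782 bits

These are NOT equal (difference: 0.0314 bits). KL divergence is asymmetric: D_KL(P||Q) ≠ D_KL(Q||P) in general.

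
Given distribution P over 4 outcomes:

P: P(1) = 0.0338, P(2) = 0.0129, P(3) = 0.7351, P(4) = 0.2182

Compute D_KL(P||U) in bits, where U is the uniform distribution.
0.9483 bits

U(i) = 1/4 for all i

D_KL(P||U) = Σ P(x) log₂(P(x) / (1/4))
           = Σ P(x) log₂(P(x)) + log₂(4)
           = log₂(4) - H(P)

H(P) = -Σ P(x) log₂(P(x)):
  -P(1)·log₂(P(1)) = -(0.0338)·log₂(0.0338) = 0.16517
  -P(2)·log₂(P(2)) = -(0.0129)·log₂(0.0129) = 0.08097
  -P(3)·log₂(P(3)) = -(0.7351)·log₂(0.7351) = 0.32638
  -P(4)·log₂(P(4)) = -(0.2182)·log₂(0.2182) = 0.47923
H(P) = 0.16517 + 0.08097 + 0.32638 + 0.47923 = 1.05175 bits

log₂(4) = 2.00000 bits

D_KL(P||U) = 2.00000 - 1.05175 = 0.94825 ≈ 0.9483 bits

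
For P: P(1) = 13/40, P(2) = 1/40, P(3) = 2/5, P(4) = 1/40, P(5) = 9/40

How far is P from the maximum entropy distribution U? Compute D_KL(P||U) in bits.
0.5159 bits

U(i) = 1/5 for all i

D_KL(P||U) = Σ P(x) log₂(P(x) / (1/5))
           = Σ P(x) log₂(P(x)) + log₂(5)
           = log₂(5) - H(P)

H(P) = -Σ P(x) log₂(P(x)):
  -P(1)·log₂(P(1)) = -(13/40)·log₂(13/40) = 0.52698
  -P(2)·log₂(P(2)) = -(1/40)·log₂(1/40) = 0.13305
  -P(3)·log₂(P(3)) = -(2/5)·log₂(2/5) = 0.52877
  -P(4)·log₂(P(4)) = -(1/40)·log₂(1/40) = 0.13305
  -P(5)·log₂(P(5)) = -(9/40)·log₂(9/40) = 0.48420
H(P) = 0.52698 + 0.13305 + 0.52877 + 0.13305 + 0.48420 = 1.80605 bits

log₂(5) = 2.32193 bits

D_KL(P||U) = 2.32193 - 1.80605 = 0.51588 ≈ 0.5159 bits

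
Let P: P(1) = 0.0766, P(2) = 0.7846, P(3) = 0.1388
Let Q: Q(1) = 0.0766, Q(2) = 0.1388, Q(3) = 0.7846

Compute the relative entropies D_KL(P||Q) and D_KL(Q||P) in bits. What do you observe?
D_KL(P||Q) = 1.6138 bits, D_KL(Q||P) = 1.6138 bits. The two directions give the same value here, because Q is a self-inverse relabeling of P; in general KL divergence is asymmetric.

D_KL(P||Q) = Σ P(x) log₂(P(x)/Q(x))

Computing term by term:
  P(1)·log₂(P(1)/Q(1)) = 0.0766·log₂(0.0766/0.0766) = 0.00000
  P(2)·log₂(P(2)/Q(2)) = 0.7846·log₂(0.7846/0.1388) = 1.96068
  P(3)·log₂(P(3)/Q(3)) = 0.1388·log₂(0.1388/0.7846) = -0.34685

D_KL(P||Q) = 0.00000 + 1.96068 - 0.34685 = 1.61383 ≈ 1.6138 bits

D_KL(Q||P) = Σ Q(x) log₂(Q(x)/P(x))

Computing term by term:
  Q(1)·log₂(Q(1)/P(1)) = 0.0766·log₂(0.0766/0.0766) = 0.00000
  Q(2)·log₂(Q(2)/P(2)) = 0.1388·log₂(0.1388/0.7846) = -0.34685
  Q(3)·log₂(Q(3)/P(3)) = 0.7846·log₂(0.7846/0.1388) = 1.96068

D_KL(Q||P) = 0.00000 - 0.34685 + 1.96068 = 1.61383 ≈ 1.6138 bits

These ARE equal here. Q is P with outcomes relabeled (Q(2) = P(3), Q(3) = P(2)) by a relabeling that is its own inverse, so the two sums contain exactly the same terms in a different order. This is a special case — KL divergence is not symmetric in general: D_KL(P||Q) ≠ D_KL(Q||P) for most P, Q.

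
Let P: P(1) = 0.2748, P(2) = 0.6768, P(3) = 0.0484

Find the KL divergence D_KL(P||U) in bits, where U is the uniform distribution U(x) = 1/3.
0.4802 bits

U(i) = 1/3 for all i

D_KL(P||U) = Σ P(x) log₂(P(x) / (1/3))
           = Σ P(x) log₂(P(x)) + log₂(3)
           = log₂(3) - H(P)

H(P) = -Σ P(x) log₂(P(x)):
  -P(1)·log₂(P(1)) = -(0.2748)·log₂(0.2748) = 0.51210
  -P(2)·log₂(P(2)) = -(0.6768)·log₂(0.6768) = 0.38117
  -P(3)·log₂(P(3)) = -(0.0484)·log₂(0.0484) = 0.21145
H(P) = 0.51210 + 0.38117 + 0.21145 = 1.10472 bits

log₂(3) = 1.58496 bits

D_KL(P||U) = 1.58496 - 1.10472 = 0.48024 ≈ 0.4802 bits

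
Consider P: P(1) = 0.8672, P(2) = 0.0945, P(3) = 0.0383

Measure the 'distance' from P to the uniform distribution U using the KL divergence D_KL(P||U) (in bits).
0.9048 bits

U(i) = 1/3 for all i

D_KL(P||U) = Σ P(x) log₂(P(x) / (1/3))
           = Σ P(x) log₂(P(x)) + log₂(3)
           = log₂(3) - H(P)

H(P) = -Σ P(x) log₂(P(x)):
  -P(1)·log₂(P(1)) = -(0.8672)·log₂(0.8672) = 0.17826
  -P(2)·log₂(P(2)) = -(0.0945)·log₂(0.0945) = 0.32163
  -P(3)·log₂(P(3)) = -(0.0383)·log₂(0.0383) = 0.18026
H(P) = 0.17826 + 0.32163 + 0.18026 = 0.68015 bits

log₂(3) = 1.58496 bits

D_KL(P||U) = 1.58496 - 0.68015 = 0.90481 ≈ 0.9048 bits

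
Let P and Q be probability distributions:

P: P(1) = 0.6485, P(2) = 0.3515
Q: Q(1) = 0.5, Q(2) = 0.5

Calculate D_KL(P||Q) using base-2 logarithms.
0.0646 bits

D_KL(P||Q) = Σ P(x) log₂(P(x)/Q(x))

Computing term by term:
  P(1)·log₂(P(1)/Q(1)) = 0.6485·log₂(0.6485/0.5) = 0.24330
  P(2)·log₂(P(2)/Q(2)) = 0.3515·log₂(0.3515/0.5) = -0.17870

D_KL(P||Q) = 0.24330 - 0.17870 = 0.06460 ≈ 0.0646 bits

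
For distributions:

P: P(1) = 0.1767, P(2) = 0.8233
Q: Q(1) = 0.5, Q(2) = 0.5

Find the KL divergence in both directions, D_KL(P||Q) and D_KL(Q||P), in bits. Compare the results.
D_KL(P||Q) = 0.3272 bits, D_KL(Q||P) = 0.3906 bits. D_KL(Q||P) is larger than D_KL(P||Q) by 0.0634 bits; the two directions differ.

D_KL(P||Q) = Σ P(x) log₂(P(x)/Q(x))

Computing term by term:
  P(1)·log₂(P(1)/Q(1)) = 0.1767·log₂(0.1767/0.5) = -0.26516
  P(2)·log₂(P(2)/Q(2)) = 0.8233·log₂(0.8233/0.5) = 0.59236

D_KL(P||Q) = -0.26516 + 0.59236 = 0.32720 ≈ 0.3272 bits

D_KL(Q||P) = Σ Q(x) log₂(Q(x)/P(x))

Computing term by term:
  Q(1)·log₂(Q(1)/P(1)) = 0.5·log₂(0.5/0.1767) = 0.75031
  Q(2)·log₂(Q(2)/P(2)) = 0.5·log₂(0.5/0.8233) = -0.35975

D_KL(Q||P) = 0.75031 - 0.35975 = 0.39056 ≈ 0.3906 bits

These are NOT equal (difference: 0.0634 bits). KL divergence is asymmetric: D_KL(P||Q) ≠ D_KL(Q||P) in general.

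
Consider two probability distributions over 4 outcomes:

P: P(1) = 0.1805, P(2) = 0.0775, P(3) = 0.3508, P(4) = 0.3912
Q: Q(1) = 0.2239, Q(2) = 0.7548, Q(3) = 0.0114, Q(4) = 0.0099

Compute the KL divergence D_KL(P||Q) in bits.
3.4986 bits

D_KL(P||Q) = Σ P(x) log₂(P(x)/Q(x))

Computing term by term:
  P(1)·log₂(P(1)/Q(1)) = 0.1805·log₂(0.1805/0.2239) = -0.05611
  P(2)·log₂(P(2)/Q(2)) = 0.0775·log₂(0.0775/0.7548) = -0.25450
  P(3)·log₂(P(3)/Q(3)) = 0.3508·log₂(0.3508/0.0114) = 1.73419
  P(4)·log₂(P(4)/Q(4)) = 0.3912·log₂(0.3912/0.0099) = 2.07506

D_KL(P||Q) = -0.05611 - 0.25450 + 1.73419 + 2.07506 = 3.49864 ≈ 3.4986 bits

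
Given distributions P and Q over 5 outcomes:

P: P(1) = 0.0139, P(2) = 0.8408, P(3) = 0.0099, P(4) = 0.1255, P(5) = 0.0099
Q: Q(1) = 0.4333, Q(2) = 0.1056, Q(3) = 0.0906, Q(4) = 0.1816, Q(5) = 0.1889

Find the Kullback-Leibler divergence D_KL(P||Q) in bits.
2.3070 bits

D_KL(P||Q) = Σ P(x) log₂(P(x)/Q(x))

Computing term by term:
  P(1)·log₂(P(1)/Q(1)) = 0.0139·log₂(0.0139/0.4333) = -0.06897
  P(2)·log₂(P(2)/Q(2)) = 0.8408·log₂(0.8408/0.1056) = 2.51664
  P(3)·log₂(P(3)/Q(3)) = 0.0099·log₂(0.0099/0.0906) = -0.03162
  P(4)·log₂(P(4)/Q(4)) = 0.1255·log₂(0.1255/0.1816) = -0.06690
  P(5)·log₂(P(5)/Q(5)) = 0.0099·log₂(0.0099/0.1889) = -0.04212

D_KL(P||Q) = -0.06897 + 2.51664 - 0.03162 - 0.06690 - 0.04212 = 2.30703 ≈ 2.3070 bits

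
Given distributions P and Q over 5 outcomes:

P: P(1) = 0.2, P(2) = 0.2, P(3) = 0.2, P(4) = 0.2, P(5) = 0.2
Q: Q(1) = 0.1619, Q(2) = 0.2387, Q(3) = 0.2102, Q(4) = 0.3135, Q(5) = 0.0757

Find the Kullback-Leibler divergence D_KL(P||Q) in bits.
0.1462 bits

D_KL(P||Q) = Σ P(x) log₂(P(x)/Q(x))

Computing term by term:
  P(1)·log₂(P(1)/Q(1)) = 0.2·log₂(0.2/0.1619) = 0.06098
  P(2)·log₂(P(2)/Q(2)) = 0.2·log₂(0.2/0.2387) = -0.05104
  P(3)·log₂(P(3)/Q(3)) = 0.2·log₂(0.2/0.2102) = -0.01435
  P(4)·log₂(P(4)/Q(4)) = 0.2·log₂(0.2/0.3135) = -0.12969
  P(5)·log₂(P(5)/Q(5)) = 0.2·log₂(0.2/0.0757) = 0.28033

D_KL(P||Q) = 0.06098 - 0.05104 - 0.01435 - 0.12969 + 0.28033 = 0.14623 ≈ 0.1462 bits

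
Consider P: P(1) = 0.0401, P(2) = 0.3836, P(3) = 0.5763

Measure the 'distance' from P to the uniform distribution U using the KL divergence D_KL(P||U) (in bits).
0.4104 bits

U(i) = 1/3 for all i

D_KL(P||U) = Σ P(x) log₂(P(x) / (1/3))
           = Σ P(x) log₂(P(x)) + log₂(3)
           = log₂(3) - H(P)

H(P) = -Σ P(x) log₂(P(x)):
  -P(1)·log₂(P(1)) = -(0.0401)·log₂(0.0401) = 0.18607
  -P(2)·log₂(P(2)) = -(0.3836)·log₂(0.3836) = 0.53026
  -P(3)·log₂(P(3)) = -(0.5763)·log₂(0.5763) = 0.45822
H(P) = 0.18607 + 0.53026 + 0.45822 = 1.17455 bits

log₂(3) = 1.58496 bits

D_KL(P||U) = 1.58496 - 1.17455 = 0.41041 ≈ 0.4104 bits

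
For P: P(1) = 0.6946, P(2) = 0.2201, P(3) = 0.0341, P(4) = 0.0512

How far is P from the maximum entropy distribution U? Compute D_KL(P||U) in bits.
0.7684 bits

U(i) = 1/4 for all i

D_KL(P||U) = Σ P(x) log₂(P(x) / (1/4))
           = Σ P(x) log₂(P(x)) + log₂(4)
           = log₂(4) - H(P)

H(P) = -Σ P(x) log₂(P(x)):
  -P(1)·log₂(P(1)) = -(0.6946)·log₂(0.6946) = 0.36518
  -P(2)·log₂(P(2)) = -(0.2201)·log₂(0.2201) = 0.48065
  -P(3)·log₂(P(3)) = -(0.0341)·log₂(0.0341) = 0.16621
  -P(4)·log₂(P(4)) = -(0.0512)·log₂(0.0512) = 0.21953
H(P) = 0.36518 + 0.48065 + 0.16621 + 0.21953 = 1.23157 bits

log₂(4) = 2.00000 bits

D_KL(P||U) = 2.00000 - 1.23157 = 0.76843 ≈ 0.7684 bits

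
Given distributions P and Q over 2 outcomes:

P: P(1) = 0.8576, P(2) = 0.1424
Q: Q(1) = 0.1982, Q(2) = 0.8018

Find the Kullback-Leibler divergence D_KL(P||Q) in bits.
1.4574 bits

D_KL(P||Q) = Σ P(x) log₂(P(x)/Q(x))

Computing term by term:
  P(1)·log₂(P(1)/Q(1)) = 0.8576·log₂(0.8576/0.1982) = 1.81241
  P(2)·log₂(P(2)/Q(2)) = 0.1424·log₂(0.1424/0.8018) = -0.35504

D_KL(P||Q) = 1.81241 - 0.35504 = 1.45737 ≈ 1.4574 bits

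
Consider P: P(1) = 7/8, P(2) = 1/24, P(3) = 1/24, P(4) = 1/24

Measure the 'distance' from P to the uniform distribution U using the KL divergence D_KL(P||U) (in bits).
1.2583 bits

U(i) = 1/4 for all i

D_KL(P||U) = Σ P(x) log₂(P(x) / (1/4))
           = Σ P(x) log₂(P(x)) + log₂(4)
           = log₂(4) - H(P)

H(P) = -Σ P(x) log₂(P(x)):
  -P(1)·log₂(P(1)) = -(7/8)·log₂(7/8) = 0.16856
  -P(2)·log₂(P(2)) = -(1/24)·log₂(1/24) = 0.19104
  -P(3)·log₂(P(3)) = -(1/24)·log₂(1/24) = 0.19104
  -P(4)·log₂(P(4)) = -(1/24)·log₂(1/24) = 0.19104
H(P) = 0.16856 + 0.19104 + 0.19104 + 0.19104 = 0.74168 bits

log₂(4) = 2.00000 bits

D_KL(P||U) = 2.00000 - 0.74168 = 1.25832 ≈ 1.2583 bits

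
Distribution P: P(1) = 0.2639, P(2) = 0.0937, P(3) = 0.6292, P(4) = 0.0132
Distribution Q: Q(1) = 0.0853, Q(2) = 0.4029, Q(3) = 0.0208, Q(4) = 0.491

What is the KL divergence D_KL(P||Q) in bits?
3.2589 bits

D_KL(P||Q) = Σ P(x) log₂(P(x)/Q(x))

Computing term by term:
  P(1)·log₂(P(1)/Q(1)) = 0.2639·log₂(0.2639/0.0853) = 0.42999
  P(2)·log₂(P(2)/Q(2)) = 0.0937·log₂(0.0937/0.4029) = -0.19717
  P(3)·log₂(P(3)/Q(3)) = 0.6292·log₂(0.6292/0.0208) = 3.09495
  P(4)·log₂(P(4)/Q(4)) = 0.0132·log₂(0.0132/0.491) = -0.06887

D_KL(P||Q) = 0.42999 - 0.19717 + 3.09495 - 0.06887 = 3.25890 ≈ 3.2589 bits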